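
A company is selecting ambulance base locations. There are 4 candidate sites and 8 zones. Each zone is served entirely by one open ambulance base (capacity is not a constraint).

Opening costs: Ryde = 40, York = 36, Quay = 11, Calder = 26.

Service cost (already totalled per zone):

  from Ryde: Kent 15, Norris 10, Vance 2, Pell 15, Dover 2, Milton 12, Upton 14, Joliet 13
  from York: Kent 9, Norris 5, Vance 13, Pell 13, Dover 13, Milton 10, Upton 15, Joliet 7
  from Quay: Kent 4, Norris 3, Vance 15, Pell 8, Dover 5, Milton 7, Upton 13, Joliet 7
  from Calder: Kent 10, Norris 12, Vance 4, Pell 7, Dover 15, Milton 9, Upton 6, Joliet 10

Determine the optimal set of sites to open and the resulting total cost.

For any fixed open set, each zone goes to its cheapest open site; total = fixed + service.
{Quay}: Kent→Quay 4, Norris→Quay 3, Vance→Quay 15, Pell→Quay 8, Dover→Quay 5, Milton→Quay 7, Upton→Quay 13, Joliet→Quay 7. Service 62; fixed 11; total 73.
{Quay, Calder}: service 43 + fixed 37 = 80
{Ryde, Quay}: service 46 + fixed 51 = 97
{Ryde, York, Quay, Calder}: Kent→Quay 4, Norris→Quay 3, Vance→Ryde 2, Pell→Calder 7, Dover→Ryde 2, Milton→Quay 7, Upton→Calder 6, Joliet→York 7. Service 38; fixed 113; total 151.
No other subset beats 73.

Open Quay only; minimum total cost 73.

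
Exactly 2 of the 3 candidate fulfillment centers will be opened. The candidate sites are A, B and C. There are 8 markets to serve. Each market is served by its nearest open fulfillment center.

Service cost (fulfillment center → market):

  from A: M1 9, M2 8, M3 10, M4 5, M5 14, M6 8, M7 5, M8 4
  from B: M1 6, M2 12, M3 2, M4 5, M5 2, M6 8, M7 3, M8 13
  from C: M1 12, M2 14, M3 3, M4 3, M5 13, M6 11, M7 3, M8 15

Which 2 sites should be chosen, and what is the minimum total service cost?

With exactly 2 open, each market uses its cheapest among the chosen.
{A, B}: M1→B 6, M2→A 8, M3→B 2, M4→A 5, M5→B 2, M6→A 8, M7→B 3, M8→A 4. Service cost 38.
{B, C}: service cost 49
{A, C}: service cost 51
Among all 3 size-2 choices, {A, B} is lowest.

Choose A and B; total service cost 38.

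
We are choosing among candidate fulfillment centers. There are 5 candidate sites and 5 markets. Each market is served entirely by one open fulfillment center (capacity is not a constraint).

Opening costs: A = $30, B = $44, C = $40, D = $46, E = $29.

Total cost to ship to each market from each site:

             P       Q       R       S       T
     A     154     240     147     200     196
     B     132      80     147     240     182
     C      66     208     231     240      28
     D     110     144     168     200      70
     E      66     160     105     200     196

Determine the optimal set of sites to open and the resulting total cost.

Open B, C and E; minimum total cost 592.

For any fixed open set, each market goes to its cheapest open site; total = fixed + service.
{B, C, E}: P→C 66, Q→B 80, R→E 105, S→E 200, T→C 28. Service 479; fixed 113; total 592.
{A, B, C, E}: P→C 66, Q→B 80, R→E 105, S→A 200, T→C 28. Service 479; fixed 143; total 622.
{C, E}: P→C 66, Q→E 160, R→E 105, S→E 200, T→C 28. Service 559; fixed 69; total 628.
{A, B, C, D, E}: service 479 + fixed 189 = 668
No other subset beats 592.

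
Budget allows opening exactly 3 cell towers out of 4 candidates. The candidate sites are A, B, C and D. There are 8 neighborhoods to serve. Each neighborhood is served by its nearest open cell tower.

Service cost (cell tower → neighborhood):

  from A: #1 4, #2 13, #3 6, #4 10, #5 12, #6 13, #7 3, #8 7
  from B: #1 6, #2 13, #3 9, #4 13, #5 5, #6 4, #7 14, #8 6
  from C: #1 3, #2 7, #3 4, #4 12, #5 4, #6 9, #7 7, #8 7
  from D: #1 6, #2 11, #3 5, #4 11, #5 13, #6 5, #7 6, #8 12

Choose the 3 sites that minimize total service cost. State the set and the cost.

Choose A, B and C; total service cost 41.

With exactly 3 open, each neighborhood uses its cheapest among the chosen.
{A, B, C}: #1→C 3, #2→C 7, #3→C 4, #4→A 10, #5→C 4, #6→B 4, #7→A 3, #8→B 6. Service cost 41.
{A, C, D}: service cost 43
{B, C, D}: service cost 45
Among all 4 size-3 choices, {A, B, C} is lowest.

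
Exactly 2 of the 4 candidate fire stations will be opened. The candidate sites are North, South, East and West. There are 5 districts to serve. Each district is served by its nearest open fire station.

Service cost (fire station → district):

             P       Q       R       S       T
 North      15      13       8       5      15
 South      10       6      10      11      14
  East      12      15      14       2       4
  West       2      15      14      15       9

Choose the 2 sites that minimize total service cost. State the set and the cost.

With exactly 2 open, each district uses its cheapest among the chosen.
{South, East}: P→South 10, Q→South 6, R→South 10, S→East 2, T→East 4. Service cost 32.
{North, West}: service cost 37
{East, West}: service cost 37
Among all 6 size-2 choices, {South, East} is lowest.

Choose South and East; total service cost 32.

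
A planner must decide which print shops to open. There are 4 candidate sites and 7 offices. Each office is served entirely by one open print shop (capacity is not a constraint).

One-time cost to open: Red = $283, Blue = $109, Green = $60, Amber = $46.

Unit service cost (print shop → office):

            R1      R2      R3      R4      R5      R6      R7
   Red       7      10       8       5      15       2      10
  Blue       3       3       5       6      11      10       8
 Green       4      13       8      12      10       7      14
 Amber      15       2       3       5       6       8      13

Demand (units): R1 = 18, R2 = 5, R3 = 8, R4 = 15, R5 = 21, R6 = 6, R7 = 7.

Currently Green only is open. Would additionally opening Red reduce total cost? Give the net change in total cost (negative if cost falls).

No — net change +105 (cost rises by 105).

Current service cost with {Green}: 731.
Adding Red: each office re-picks its cheapest; new service cost 553, saving 178.
Extra fixed cost: 283. Net change = 283 − 178 = 105.
(Totals: 791 → 896.)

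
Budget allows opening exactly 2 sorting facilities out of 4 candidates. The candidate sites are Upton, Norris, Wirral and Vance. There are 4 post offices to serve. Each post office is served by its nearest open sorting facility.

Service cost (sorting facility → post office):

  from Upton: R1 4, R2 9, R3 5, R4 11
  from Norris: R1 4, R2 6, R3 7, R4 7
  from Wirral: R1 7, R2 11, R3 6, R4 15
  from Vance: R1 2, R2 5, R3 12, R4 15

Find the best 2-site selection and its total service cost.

With exactly 2 open, each post office uses its cheapest among the chosen.
{Norris, Vance}: R1→Vance 2, R2→Vance 5, R3→Norris 7, R4→Norris 7. Service cost 21.
{Upton, Norris}: service cost 22
{Upton, Vance}: service cost 23
Among all 6 size-2 choices, {Norris, Vance} is lowest.

Choose Norris and Vance; total service cost 21.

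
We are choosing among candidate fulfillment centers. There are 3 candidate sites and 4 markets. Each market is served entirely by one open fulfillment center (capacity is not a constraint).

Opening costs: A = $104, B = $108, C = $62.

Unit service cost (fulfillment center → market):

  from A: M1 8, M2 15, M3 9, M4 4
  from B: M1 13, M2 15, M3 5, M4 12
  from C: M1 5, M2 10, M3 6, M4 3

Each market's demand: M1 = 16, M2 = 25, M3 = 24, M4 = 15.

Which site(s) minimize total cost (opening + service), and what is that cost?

For any fixed open set, each market goes to its cheapest open site; total = fixed + service.
{C}: M1→C 5·16=80, M2→C 10·25=250, M3→C 6·24=144, M4→C 3·15=45. Service 519; fixed 62; total 581.
{B, C}: service 495 + fixed 170 = 665
{A, C}: M1→C 5·16=80, M2→C 10·25=250, M3→C 6·24=144, M4→C 3·15=45. Service 519; fixed 166; total 685.
{A, B, C}: service 495 + fixed 274 = 769
No other subset beats 581.

Open C only; minimum total cost 581.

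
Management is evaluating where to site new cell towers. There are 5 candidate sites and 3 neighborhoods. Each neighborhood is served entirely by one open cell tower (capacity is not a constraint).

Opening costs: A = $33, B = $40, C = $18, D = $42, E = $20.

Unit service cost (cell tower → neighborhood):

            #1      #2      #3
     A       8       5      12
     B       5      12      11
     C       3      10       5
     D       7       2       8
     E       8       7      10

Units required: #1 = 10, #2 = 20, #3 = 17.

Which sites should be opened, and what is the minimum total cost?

Open C and D; minimum total cost 215.

For any fixed open set, each neighborhood goes to its cheapest open site; total = fixed + service.
{C, D}: #1→C 3·10=30, #2→D 2·20=40, #3→C 5·17=85. Service 155; fixed 60; total 215.
{C, D, E}: #1→C 3·10=30, #2→D 2·20=40, #3→C 5·17=85. Service 155; fixed 80; total 235.
{A, C, D}: service 155 + fixed 93 = 248
{A, B, C, D, E}: service 155 + fixed 153 = 308
No other subset beats 215.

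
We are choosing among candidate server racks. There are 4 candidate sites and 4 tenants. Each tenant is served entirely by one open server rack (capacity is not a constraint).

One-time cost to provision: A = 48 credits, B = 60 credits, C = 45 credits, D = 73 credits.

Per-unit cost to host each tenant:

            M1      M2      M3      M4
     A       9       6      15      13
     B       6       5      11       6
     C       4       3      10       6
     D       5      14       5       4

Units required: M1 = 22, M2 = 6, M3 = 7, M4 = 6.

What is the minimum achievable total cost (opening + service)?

For any fixed open set, each tenant goes to its cheapest open site; total = fixed + service.
{C}: M1→C 4·22=88, M2→C 3·6=18, M3→C 10·7=70, M4→C 6·6=36. Service 212; fixed 45; total 257.
{C, D}: M1→C 4·22=88, M2→C 3·6=18, M3→D 5·7=35, M4→D 4·6=24. Service 165; fixed 118; total 283.
{A, C}: service 212 + fixed 93 = 305
{A, B, C, D}: M1→C 4·22=88, M2→C 3·6=18, M3→D 5·7=35, M4→D 4·6=24. Service 165; fixed 226; total 391.
(All 15 nonempty subsets were checked; C only is lowest.)

Minimum total cost: 257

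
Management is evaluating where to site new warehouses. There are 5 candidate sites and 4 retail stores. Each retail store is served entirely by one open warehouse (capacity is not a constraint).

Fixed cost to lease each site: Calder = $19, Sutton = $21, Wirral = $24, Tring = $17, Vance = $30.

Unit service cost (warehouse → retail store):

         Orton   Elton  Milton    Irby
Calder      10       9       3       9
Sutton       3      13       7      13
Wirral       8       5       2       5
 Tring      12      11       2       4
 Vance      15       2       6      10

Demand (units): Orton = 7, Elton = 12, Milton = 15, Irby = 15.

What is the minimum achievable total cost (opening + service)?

Minimum total cost: 203

For any fixed open set, each retail store goes to its cheapest open site; total = fixed + service.
{Sutton, Tring, Vance}: Orton→Sutton 3·7=21, Elton→Vance 2·12=24, Milton→Tring 2·15=30, Irby→Tring 4·15=60. Service 135; fixed 68; total 203.
{Calder, Sutton, Tring, Vance}: service 135 + fixed 87 = 222
{Sutton, Wirral, Vance}: service 150 + fixed 75 = 225
{Calder, Sutton, Wirral, Tring, Vance}: service 135 + fixed 111 = 246
No other subset beats 203.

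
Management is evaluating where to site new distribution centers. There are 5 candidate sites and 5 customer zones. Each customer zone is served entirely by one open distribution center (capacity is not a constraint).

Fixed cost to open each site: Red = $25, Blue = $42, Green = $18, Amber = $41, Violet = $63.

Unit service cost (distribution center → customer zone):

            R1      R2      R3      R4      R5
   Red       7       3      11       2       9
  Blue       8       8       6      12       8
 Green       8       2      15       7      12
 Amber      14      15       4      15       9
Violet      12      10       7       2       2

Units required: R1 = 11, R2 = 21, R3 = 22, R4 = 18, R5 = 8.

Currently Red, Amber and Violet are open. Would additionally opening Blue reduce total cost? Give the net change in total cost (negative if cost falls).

Current service cost with {Red, Amber, Violet}: 280.
Adding Blue: each customer zone re-picks its cheapest; new service cost 280, saving 0.
Extra fixed cost: 42. Net change = 42 − 0 = 42.
(Totals: 409 → 451.)

No — net change +42 (cost rises by 42).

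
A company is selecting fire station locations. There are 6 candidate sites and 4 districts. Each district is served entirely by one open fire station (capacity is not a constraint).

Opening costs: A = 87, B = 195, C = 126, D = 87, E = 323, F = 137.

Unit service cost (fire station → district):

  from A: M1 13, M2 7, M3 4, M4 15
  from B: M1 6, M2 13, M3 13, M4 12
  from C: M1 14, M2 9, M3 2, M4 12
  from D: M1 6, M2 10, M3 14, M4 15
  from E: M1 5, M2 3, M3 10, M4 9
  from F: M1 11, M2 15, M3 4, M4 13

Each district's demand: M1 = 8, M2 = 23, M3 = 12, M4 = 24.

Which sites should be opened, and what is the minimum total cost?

For any fixed open set, each district goes to its cheapest open site; total = fixed + service.
{C}: M1→C 14·8=112, M2→C 9·23=207, M3→C 2·12=24, M4→C 12·24=288. Service 631; fixed 126; total 757.
{A}: service 673 + fixed 87 = 760
{E}: service 445 + fixed 323 = 768
{A, B, C, D, E, F}: service 349 + fixed 955 = 1304
No other subset beats 757.

Open C only; minimum total cost 757.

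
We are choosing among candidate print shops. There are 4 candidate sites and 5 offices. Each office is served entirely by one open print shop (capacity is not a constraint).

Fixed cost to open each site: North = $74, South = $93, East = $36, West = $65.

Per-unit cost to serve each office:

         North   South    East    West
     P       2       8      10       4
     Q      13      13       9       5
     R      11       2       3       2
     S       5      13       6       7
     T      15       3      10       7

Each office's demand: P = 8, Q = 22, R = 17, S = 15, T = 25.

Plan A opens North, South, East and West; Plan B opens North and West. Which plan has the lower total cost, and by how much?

Plan B is cheaper by 29.

Plan A: {North, South, East, West}: P→North 2·8=16, Q→West 5·22=110, R→South 2·17=34, S→North 5·15=75, T→South 3·25=75. Service 310; fixed 268; total 578.
Plan B: {North, West}: P→North 2·8=16, Q→West 5·22=110, R→West 2·17=34, S→North 5·15=75, T→West 7·25=175. Service 410; fixed 139; total 549.
Difference: |578 − 549| = 29.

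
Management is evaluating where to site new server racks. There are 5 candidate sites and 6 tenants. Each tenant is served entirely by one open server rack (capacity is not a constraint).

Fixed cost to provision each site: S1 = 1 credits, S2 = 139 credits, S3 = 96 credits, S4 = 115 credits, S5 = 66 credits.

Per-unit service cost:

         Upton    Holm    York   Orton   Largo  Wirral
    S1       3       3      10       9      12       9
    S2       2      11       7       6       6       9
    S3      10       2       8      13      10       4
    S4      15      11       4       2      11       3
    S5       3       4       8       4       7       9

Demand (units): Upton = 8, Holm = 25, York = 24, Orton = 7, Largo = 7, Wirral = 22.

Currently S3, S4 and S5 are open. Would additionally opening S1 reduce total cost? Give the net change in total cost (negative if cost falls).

Current service cost with {S3, S4, S5}: 299.
Adding S1: each tenant re-picks its cheapest; new service cost 299, saving 0.
Extra fixed cost: 1. Net change = 1 − 0 = 1.
(Totals: 576 → 577.)

No — net change +1 (cost rises by 1).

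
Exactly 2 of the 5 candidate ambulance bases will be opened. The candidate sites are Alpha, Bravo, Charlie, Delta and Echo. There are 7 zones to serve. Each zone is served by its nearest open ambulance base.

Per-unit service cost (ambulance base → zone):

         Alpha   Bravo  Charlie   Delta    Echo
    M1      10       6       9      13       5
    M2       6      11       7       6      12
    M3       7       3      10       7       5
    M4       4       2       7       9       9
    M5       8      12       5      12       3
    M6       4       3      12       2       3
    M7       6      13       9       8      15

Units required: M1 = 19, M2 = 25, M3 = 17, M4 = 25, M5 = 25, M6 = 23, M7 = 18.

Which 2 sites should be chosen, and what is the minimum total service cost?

Choose Alpha and Echo; total service cost 682.

With exactly 2 open, each zone uses its cheapest among the chosen.
{Alpha, Echo}: M1→Echo 5·19=95, M2→Alpha 6·25=150, M3→Echo 5·17=85, M4→Alpha 4·25=100, M5→Echo 3·25=75, M6→Echo 3·23=69, M7→Alpha 6·18=108. Service cost 682.
{Alpha, Bravo}: service cost 742
{Bravo, Charlie}: service cost 746
Among all 10 size-2 choices, {Alpha, Echo} is lowest.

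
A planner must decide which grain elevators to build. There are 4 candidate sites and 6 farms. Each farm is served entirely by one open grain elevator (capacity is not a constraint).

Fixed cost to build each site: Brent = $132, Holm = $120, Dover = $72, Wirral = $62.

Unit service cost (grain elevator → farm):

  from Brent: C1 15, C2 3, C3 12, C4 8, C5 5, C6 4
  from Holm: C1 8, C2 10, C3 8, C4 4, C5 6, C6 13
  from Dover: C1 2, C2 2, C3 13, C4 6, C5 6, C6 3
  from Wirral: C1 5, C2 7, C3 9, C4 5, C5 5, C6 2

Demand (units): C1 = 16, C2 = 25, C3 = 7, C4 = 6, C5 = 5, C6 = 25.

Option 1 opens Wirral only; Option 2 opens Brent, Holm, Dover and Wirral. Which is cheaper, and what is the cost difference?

Option 1: {Wirral}: C1→Wirral 5·16=80, C2→Wirral 7·25=175, C3→Wirral 9·7=63, C4→Wirral 5·6=30, C5→Wirral 5·5=25, C6→Wirral 2·25=50. Service 423; fixed 62; total 485.
Option 2: {Brent, Holm, Dover, Wirral}: C1→Dover 2·16=32, C2→Dover 2·25=50, C3→Holm 8·7=56, C4→Holm 4·6=24, C5→Brent 5·5=25, C6→Wirral 2·25=50. Service 237; fixed 386; total 623.
Difference: |485 − 623| = 138.

Option 1 is cheaper by 138.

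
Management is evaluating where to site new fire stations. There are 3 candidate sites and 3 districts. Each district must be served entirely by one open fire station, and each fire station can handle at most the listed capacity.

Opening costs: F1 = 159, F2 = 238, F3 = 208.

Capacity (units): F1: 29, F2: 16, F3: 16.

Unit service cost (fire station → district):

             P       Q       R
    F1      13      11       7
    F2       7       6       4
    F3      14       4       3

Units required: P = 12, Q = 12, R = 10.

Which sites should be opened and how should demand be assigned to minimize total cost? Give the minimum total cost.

Open {F1, F3}: P→F1 13·12=156, Q→F3 4·12=48, R→F1 7·10=70.
Loads: F1 carries 22/29, F3 carries 12/16. Service 274; fixed 367; total 641.
Next best feasible plan costs 683.

Minimum total cost: 641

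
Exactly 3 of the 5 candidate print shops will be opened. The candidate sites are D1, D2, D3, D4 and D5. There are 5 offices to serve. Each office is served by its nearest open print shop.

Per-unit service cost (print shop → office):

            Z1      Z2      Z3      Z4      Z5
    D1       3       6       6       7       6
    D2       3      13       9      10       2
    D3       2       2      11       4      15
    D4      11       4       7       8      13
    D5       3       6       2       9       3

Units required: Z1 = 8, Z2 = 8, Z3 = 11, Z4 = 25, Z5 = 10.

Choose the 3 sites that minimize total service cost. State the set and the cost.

With exactly 3 open, each office uses its cheapest among the chosen.
{D2, D3, D5}: Z1→D3 2·8=16, Z2→D3 2·8=16, Z3→D5 2·11=22, Z4→D3 4·25=100, Z5→D2 2·10=20. Service cost 174.
{D1, D3, D5}: service cost 184
{D3, D4, D5}: service cost 184
Among all 10 size-3 choices, {D2, D3, D5} is lowest.

Choose D2, D3 and D5; total service cost 174.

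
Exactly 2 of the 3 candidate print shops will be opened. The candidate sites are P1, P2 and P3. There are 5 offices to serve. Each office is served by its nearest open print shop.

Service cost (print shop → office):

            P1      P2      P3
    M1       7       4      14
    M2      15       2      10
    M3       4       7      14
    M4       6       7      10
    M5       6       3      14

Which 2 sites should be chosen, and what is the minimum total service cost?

Choose P1 and P2; total service cost 19.

With exactly 2 open, each office uses its cheapest among the chosen.
{P1, P2}: M1→P2 4, M2→P2 2, M3→P1 4, M4→P1 6, M5→P2 3. Service cost 19.
{P2, P3}: service cost 23
{P1, P3}: service cost 33
Among all 3 size-2 choices, {P1, P2} is lowest.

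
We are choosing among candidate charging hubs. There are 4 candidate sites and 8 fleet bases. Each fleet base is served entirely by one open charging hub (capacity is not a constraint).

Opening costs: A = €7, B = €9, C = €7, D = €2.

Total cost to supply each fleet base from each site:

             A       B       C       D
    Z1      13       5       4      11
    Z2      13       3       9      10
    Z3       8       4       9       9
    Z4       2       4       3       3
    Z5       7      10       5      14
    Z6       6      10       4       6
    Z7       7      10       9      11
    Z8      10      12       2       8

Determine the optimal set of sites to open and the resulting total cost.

Open B and C; minimum total cost 50.

For any fixed open set, each fleet base goes to its cheapest open site; total = fixed + service.
{B, C}: Z1→C 4, Z2→B 3, Z3→B 4, Z4→C 3, Z5→C 5, Z6→C 4, Z7→C 9, Z8→C 2. Service 34; fixed 16; total 50.
{B, C, D}: Z1→C 4, Z2→B 3, Z3→B 4, Z4→C 3, Z5→C 5, Z6→C 4, Z7→C 9, Z8→C 2. Service 34; fixed 18; total 52.
{C}: Z1→C 4, Z2→C 9, Z3→C 9, Z4→C 3, Z5→C 5, Z6→C 4, Z7→C 9, Z8→C 2. Service 45; fixed 7; total 52.
{A, B, C, D}: Z1→C 4, Z2→B 3, Z3→B 4, Z4→A 2, Z5→C 5, Z6→C 4, Z7→A 7, Z8→C 2. Service 31; fixed 25; total 56.
No other subset beats 50.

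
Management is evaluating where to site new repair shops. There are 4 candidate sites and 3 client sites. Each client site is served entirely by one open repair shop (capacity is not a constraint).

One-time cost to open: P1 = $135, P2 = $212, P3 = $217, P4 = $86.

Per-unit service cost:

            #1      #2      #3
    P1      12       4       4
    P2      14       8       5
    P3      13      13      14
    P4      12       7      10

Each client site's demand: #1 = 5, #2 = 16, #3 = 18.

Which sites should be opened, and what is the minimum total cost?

For any fixed open set, each client site goes to its cheapest open site; total = fixed + service.
{P1}: #1→P1 12·5=60, #2→P1 4·16=64, #3→P1 4·18=72. Service 196; fixed 135; total 331.
{P1, P4}: #1→P1 12·5=60, #2→P1 4·16=64, #3→P1 4·18=72. Service 196; fixed 221; total 417.
{P4}: service 352 + fixed 86 = 438
{P1, P2, P3, P4}: service 196 + fixed 650 = 846
No other subset beats 331.

Open P1 only; minimum total cost 331.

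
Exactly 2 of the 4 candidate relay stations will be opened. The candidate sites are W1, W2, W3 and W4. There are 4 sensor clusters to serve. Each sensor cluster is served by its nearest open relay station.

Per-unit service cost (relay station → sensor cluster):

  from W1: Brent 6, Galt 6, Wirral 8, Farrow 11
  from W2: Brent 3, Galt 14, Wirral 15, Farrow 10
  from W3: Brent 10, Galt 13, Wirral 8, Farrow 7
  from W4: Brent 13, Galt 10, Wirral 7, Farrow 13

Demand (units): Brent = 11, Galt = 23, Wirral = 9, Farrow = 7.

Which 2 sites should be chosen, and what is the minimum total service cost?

Choose W1 and W2; total service cost 313.

With exactly 2 open, each sensor cluster uses its cheapest among the chosen.
{W1, W2}: Brent→W2 3·11=33, Galt→W1 6·23=138, Wirral→W1 8·9=72, Farrow→W2 10·7=70. Service cost 313.
{W1, W3}: service cost 325
{W1, W4}: service cost 344
Among all 6 size-2 choices, {W1, W2} is lowest.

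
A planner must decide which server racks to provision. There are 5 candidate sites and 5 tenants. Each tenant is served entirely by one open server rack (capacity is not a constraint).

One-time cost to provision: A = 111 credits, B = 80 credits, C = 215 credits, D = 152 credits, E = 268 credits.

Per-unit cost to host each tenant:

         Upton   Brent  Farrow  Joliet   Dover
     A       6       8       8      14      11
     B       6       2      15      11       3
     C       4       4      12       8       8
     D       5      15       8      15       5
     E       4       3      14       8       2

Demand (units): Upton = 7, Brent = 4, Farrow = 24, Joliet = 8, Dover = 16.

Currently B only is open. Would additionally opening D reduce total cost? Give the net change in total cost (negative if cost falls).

Current service cost with {B}: 546.
Adding D: each tenant re-picks its cheapest; new service cost 371, saving 175.
Extra fixed cost: 152. Net change = 152 − 175 = -23.
(Totals: 626 → 603.)

Yes — net change −23 (cost falls by 23).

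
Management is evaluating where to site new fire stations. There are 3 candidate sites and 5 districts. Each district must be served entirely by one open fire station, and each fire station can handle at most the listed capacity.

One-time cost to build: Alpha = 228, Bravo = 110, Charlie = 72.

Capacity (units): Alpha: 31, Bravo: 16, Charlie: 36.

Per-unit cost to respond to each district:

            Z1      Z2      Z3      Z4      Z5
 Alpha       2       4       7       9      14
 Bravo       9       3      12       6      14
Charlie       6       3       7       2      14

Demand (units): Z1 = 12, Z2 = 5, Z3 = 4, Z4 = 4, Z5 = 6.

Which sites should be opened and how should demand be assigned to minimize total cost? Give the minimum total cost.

Minimum total cost: 279

Open {Charlie}: Z1→Charlie 6·12=72, Z2→Charlie 3·5=15, Z3→Charlie 7·4=28, Z4→Charlie 2·4=8, Z5→Charlie 14·6=84.
Loads: Charlie carries 31/36. Service 207; fixed 72; total 279.
Next best feasible plan costs 389.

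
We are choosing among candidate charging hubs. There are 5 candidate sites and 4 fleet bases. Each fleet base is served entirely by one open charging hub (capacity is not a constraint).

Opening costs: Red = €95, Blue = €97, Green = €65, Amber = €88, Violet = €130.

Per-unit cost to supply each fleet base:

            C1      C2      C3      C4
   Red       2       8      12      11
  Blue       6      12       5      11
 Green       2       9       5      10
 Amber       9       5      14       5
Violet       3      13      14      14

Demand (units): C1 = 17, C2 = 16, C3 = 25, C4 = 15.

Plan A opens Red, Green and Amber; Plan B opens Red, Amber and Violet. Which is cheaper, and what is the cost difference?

Plan A is cheaper by 240.

Plan A: {Red, Green, Amber}: C1→Red 2·17=34, C2→Amber 5·16=80, C3→Green 5·25=125, C4→Amber 5·15=75. Service 314; fixed 248; total 562.
Plan B: {Red, Amber, Violet}: C1→Red 2·17=34, C2→Amber 5·16=80, C3→Red 12·25=300, C4→Amber 5·15=75. Service 489; fixed 313; total 802.
Difference: |562 − 802| = 240.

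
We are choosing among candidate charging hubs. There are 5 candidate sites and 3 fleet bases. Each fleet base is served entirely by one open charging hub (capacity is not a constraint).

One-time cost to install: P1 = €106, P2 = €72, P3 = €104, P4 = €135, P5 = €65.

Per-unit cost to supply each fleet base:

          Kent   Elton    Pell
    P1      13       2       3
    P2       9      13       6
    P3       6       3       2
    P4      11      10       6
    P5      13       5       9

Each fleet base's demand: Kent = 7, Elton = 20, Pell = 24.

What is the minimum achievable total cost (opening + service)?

Minimum total cost: 254

For any fixed open set, each fleet base goes to its cheapest open site; total = fixed + service.
{P3}: Kent→P3 6·7=42, Elton→P3 3·20=60, Pell→P3 2·24=48. Service 150; fixed 104; total 254.
{P1}: service 203 + fixed 106 = 309
{P3, P5}: service 150 + fixed 169 = 319
{P1, P2, P3, P4, P5}: Kent→P3 6·7=42, Elton→P1 2·20=40, Pell→P3 2·24=48. Service 130; fixed 482; total 612.
No other subset beats 254.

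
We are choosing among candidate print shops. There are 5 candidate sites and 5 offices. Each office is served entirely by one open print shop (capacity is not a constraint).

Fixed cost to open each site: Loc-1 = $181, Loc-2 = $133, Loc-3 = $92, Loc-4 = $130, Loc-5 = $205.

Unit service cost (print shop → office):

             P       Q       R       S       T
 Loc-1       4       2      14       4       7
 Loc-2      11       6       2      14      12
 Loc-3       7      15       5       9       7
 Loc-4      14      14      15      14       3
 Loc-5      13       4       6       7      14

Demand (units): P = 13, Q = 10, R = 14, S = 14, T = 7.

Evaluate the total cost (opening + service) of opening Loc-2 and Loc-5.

Each office is assigned to its cheapest site among the open ones.
{Loc-2, Loc-5}: P→Loc-2 11·13=143, Q→Loc-5 4·10=40, R→Loc-2 2·14=28, S→Loc-5 7·14=98, T→Loc-2 12·7=84. Service 393; fixed 338; total 731.

Total cost: 731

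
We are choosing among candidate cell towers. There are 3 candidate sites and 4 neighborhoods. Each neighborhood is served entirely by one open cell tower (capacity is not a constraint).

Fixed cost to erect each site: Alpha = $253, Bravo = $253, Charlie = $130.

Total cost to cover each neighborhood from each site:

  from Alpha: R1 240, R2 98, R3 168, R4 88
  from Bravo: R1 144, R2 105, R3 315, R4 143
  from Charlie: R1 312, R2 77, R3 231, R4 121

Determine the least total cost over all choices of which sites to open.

For any fixed open set, each neighborhood goes to its cheapest open site; total = fixed + service.
{Alpha}: R1→Alpha 240, R2→Alpha 98, R3→Alpha 168, R4→Alpha 88. Service 594; fixed 253; total 847.
{Charlie}: service 741 + fixed 130 = 871
{Alpha, Charlie}: service 573 + fixed 383 = 956
{Alpha, Bravo, Charlie}: R1→Bravo 144, R2→Charlie 77, R3→Alpha 168, R4→Alpha 88. Service 477; fixed 636; total 1113.
No other subset beats 847.

Minimum total cost: 847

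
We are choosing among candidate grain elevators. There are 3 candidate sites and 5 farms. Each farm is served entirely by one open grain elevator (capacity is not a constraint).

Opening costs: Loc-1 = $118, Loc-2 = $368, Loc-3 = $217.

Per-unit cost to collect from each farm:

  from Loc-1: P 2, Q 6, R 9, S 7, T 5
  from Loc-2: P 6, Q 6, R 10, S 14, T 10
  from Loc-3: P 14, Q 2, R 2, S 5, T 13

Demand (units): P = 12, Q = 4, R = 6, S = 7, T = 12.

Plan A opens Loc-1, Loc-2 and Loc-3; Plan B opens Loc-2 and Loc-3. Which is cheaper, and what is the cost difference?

Plan A: {Loc-1, Loc-2, Loc-3}: P→Loc-1 2·12=24, Q→Loc-3 2·4=8, R→Loc-3 2·6=12, S→Loc-3 5·7=35, T→Loc-1 5·12=60. Service 139; fixed 703; total 842.
Plan B: {Loc-2, Loc-3}: P→Loc-2 6·12=72, Q→Loc-3 2·4=8, R→Loc-3 2·6=12, S→Loc-3 5·7=35, T→Loc-2 10·12=120. Service 247; fixed 585; total 832.
Difference: |842 − 832| = 10.

Plan B is cheaper by 10.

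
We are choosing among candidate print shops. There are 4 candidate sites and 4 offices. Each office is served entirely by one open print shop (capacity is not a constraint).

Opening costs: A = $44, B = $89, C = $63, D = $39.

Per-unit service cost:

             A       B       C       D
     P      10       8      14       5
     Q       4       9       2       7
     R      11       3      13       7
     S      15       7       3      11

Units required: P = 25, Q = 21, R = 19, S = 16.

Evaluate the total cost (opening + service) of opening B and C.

Total cost: 499

Each office is assigned to its cheapest site among the open ones.
{B, C}: P→B 8·25=200, Q→C 2·21=42, R→B 3·19=57, S→C 3·16=48. Service 347; fixed 152; total 499.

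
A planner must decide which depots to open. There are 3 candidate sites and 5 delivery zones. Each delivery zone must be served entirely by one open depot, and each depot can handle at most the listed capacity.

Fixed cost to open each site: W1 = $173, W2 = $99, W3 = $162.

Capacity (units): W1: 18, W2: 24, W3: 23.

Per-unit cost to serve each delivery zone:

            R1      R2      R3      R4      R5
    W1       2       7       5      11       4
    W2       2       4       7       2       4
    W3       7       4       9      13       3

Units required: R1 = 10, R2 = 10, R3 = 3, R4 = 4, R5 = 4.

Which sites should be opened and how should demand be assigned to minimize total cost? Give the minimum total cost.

Minimum total cost: 362

Open {W2, W3}: R1→W2 2·10=20, R2→W3 4·10=40, R3→W2 7·3=21, R4→W2 2·4=8, R5→W3 3·4=12.
Loads: W2 carries 17/24, W3 carries 14/23. Service 101; fixed 261; total 362.
Next best feasible plan costs 366.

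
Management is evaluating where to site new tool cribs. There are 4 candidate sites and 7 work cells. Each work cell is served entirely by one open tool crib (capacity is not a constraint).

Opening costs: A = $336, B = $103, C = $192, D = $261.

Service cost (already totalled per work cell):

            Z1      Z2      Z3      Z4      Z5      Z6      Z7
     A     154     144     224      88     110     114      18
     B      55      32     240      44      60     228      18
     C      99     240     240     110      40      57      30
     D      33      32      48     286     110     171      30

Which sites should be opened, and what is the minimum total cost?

For any fixed open set, each work cell goes to its cheapest open site; total = fixed + service.
{B, D}: Z1→D 33, Z2→B 32, Z3→D 48, Z4→B 44, Z5→B 60, Z6→D 171, Z7→B 18. Service 406; fixed 364; total 770.
{B}: service 677 + fixed 103 = 780
{B, C}: service 486 + fixed 295 = 781
{A, B, C, D}: service 272 + fixed 892 = 1164
No other subset beats 770.

Open B and D; minimum total cost 770.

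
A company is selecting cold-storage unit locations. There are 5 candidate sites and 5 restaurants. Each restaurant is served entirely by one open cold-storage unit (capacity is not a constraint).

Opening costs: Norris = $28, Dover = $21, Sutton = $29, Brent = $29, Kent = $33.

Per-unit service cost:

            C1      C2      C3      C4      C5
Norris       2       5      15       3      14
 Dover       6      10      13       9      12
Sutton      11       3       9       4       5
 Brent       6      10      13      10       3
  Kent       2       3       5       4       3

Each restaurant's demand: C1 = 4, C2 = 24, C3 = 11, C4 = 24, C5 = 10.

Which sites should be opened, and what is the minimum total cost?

For any fixed open set, each restaurant goes to its cheapest open site; total = fixed + service.
{Kent}: C1→Kent 2·4=8, C2→Kent 3·24=72, C3→Kent 5·11=55, C4→Kent 4·24=96, C5→Kent 3·10=30. Service 261; fixed 33; total 294.
{Norris, Kent}: C1→Norris 2·4=8, C2→Kent 3·24=72, C3→Kent 5·11=55, C4→Norris 3·24=72, C5→Kent 3·10=30. Service 237; fixed 61; total 298.
{Dover, Kent}: service 261 + fixed 54 = 315
{Norris, Dover, Sutton, Brent, Kent}: service 237 + fixed 140 = 377
No other subset beats 294.

Open Kent only; minimum total cost 294.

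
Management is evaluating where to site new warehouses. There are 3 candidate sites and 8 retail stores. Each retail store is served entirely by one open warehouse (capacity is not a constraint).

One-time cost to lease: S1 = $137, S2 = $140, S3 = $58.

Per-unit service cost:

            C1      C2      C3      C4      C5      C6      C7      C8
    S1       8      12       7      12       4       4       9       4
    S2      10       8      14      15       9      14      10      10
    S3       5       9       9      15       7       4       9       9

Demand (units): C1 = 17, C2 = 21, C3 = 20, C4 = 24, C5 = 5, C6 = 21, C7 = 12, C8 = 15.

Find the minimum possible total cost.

For any fixed open set, each retail store goes to its cheapest open site; total = fixed + service.
{S1, S3}: C1→S3 5·17=85, C2→S3 9·21=189, C3→S1 7·20=140, C4→S1 12·24=288, C5→S1 4·5=20, C6→S1 4·21=84, C7→S1 9·12=108, C8→S1 4·15=60. Service 974; fixed 195; total 1169.
{S1}: C1→S1 8·17=136, C2→S1 12·21=252, C3→S1 7·20=140, C4→S1 12·24=288, C5→S1 4·5=20, C6→S1 4·21=84, C7→S1 9·12=108, C8→S1 4·15=60. Service 1088; fixed 137; total 1225.
{S3}: service 1176 + fixed 58 = 1234
{S1, S2, S3}: C1→S3 5·17=85, C2→S2 8·21=168, C3→S1 7·20=140, C4→S1 12·24=288, C5→S1 4·5=20, C6→S1 4·21=84, C7→S1 9·12=108, C8→S1 4·15=60. Service 953; fixed 335; total 1288.
No other subset beats 1169.

Minimum total cost: 1169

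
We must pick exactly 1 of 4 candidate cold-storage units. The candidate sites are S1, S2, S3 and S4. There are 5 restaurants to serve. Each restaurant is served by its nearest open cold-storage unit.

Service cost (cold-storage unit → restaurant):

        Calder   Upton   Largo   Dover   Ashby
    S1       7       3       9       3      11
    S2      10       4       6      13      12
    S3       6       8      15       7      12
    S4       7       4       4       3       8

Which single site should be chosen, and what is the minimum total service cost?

Choose S4 only; total service cost 26.

With exactly 1 open, each restaurant uses its cheapest among the chosen.
{S4}: Calder→S4 7, Upton→S4 4, Largo→S4 4, Dover→S4 3, Ashby→S4 8. Service cost 26.
{S1}: service cost 33
{S2}: service cost 45
Among all 4 size-1 choices, {S4} is lowest.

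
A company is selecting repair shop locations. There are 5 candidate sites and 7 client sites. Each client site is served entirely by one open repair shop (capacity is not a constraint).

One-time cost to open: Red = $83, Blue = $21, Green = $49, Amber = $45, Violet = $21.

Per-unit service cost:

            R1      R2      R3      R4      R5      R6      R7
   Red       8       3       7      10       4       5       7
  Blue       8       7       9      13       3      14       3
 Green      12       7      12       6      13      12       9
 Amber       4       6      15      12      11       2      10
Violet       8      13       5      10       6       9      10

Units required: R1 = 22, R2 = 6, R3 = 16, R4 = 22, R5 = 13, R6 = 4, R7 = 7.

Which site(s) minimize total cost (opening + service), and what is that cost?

For any fixed open set, each client site goes to its cheapest open site; total = fixed + service.
{Blue, Green, Amber, Violet}: R1→Amber 4·22=88, R2→Amber 6·6=36, R3→Violet 5·16=80, R4→Green 6·22=132, R5→Blue 3·13=39, R6→Amber 2·4=8, R7→Blue 3·7=21. Service 404; fixed 136; total 540.
{Blue, Amber, Violet}: service 492 + fixed 87 = 579
{Blue, Green, Amber}: R1→Amber 4·22=88, R2→Amber 6·6=36, R3→Blue 9·16=144, R4→Green 6·22=132, R5→Blue 3·13=39, R6→Amber 2·4=8, R7→Blue 3·7=21. Service 468; fixed 115; total 583.
{Red, Blue, Green, Amber, Violet}: R1→Amber 4·22=88, R2→Red 3·6=18, R3→Violet 5·16=80, R4→Green 6·22=132, R5→Blue 3·13=39, R6→Amber 2·4=8, R7→Blue 3·7=21. Service 386; fixed 219; total 605.
No other subset beats 540.

Open Blue, Green, Amber and Violet; minimum total cost 540.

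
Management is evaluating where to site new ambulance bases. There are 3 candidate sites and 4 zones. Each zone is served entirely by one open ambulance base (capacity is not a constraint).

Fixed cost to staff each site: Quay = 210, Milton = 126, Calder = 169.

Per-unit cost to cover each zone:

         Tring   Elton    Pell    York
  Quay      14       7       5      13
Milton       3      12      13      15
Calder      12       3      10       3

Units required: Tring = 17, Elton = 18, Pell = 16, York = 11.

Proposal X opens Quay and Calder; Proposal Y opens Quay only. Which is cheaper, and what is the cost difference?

Proposal X is cheaper by 47.

Proposal X: {Quay, Calder}: Tring→Calder 12·17=204, Elton→Calder 3·18=54, Pell→Quay 5·16=80, York→Calder 3·11=33. Service 371; fixed 379; total 750.
Proposal Y: {Quay}: Tring→Quay 14·17=238, Elton→Quay 7·18=126, Pell→Quay 5·16=80, York→Quay 13·11=143. Service 587; fixed 210; total 797.
Difference: |750 − 797| = 47.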